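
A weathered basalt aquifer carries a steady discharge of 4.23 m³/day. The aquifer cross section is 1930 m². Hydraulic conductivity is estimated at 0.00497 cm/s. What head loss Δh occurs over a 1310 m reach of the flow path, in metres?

0.669

Convert K: 0.00497 cm/s × 864 = 4.294 m/day.
From Q = K·A·i, i = Q / (K·A) = 4.23 / (4.294 × 1930) = 0.0005104.
Head loss Δh = i · L = 0.0005104 × 1310 = 0.6686 m.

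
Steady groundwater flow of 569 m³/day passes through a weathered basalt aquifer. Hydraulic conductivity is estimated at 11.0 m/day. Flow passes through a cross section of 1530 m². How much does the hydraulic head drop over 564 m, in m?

19.1

From Q = K·A·i, i = Q / (K·A) = 569 / (11.00 × 1530) = 0.03381.
Head loss Δh = i · L = 0.03381 × 564 = 19.07 m.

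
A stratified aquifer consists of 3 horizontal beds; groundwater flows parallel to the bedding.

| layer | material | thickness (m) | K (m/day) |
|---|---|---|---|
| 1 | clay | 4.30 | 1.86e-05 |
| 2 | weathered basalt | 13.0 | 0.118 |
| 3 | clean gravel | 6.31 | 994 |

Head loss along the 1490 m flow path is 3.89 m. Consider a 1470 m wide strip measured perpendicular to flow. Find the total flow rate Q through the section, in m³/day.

Flow is parallel to layering, so each bed carries its own Darcy discharge and the transmissivities add.
Σ(K_i·b_i) = 1.86e-05×4.30 + 0.118×13.0 + 994×6.31 = 6274 m²/day.
Hydraulic gradient i = Δh / L = 3.89 / 1490 = 0.002611.
Q = Σ(K_i·b_i) · W · i = 6274 × 1470 × 0.002611 = 24077 m³/day.

24100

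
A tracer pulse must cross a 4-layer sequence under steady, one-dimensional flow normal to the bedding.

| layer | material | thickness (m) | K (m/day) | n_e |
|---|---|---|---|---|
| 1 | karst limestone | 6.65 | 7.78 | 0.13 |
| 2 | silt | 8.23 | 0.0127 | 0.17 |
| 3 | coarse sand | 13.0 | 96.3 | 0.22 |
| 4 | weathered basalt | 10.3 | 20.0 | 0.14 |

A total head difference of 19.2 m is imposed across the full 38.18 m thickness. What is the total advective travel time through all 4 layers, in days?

222

With flow normal to the layers, continuity requires the same specific discharge q through every layer.
Σ(b_i/K_i) = 6.65/7.78 + 8.23/0.0127 + 13.0/96.3 + 10.3/20.0 = 649.5 d.
q = Δh / Σ(b_i/K_i) = 19.2 / 649.5 = 0.02956 m/day.
In each layer the seepage velocity is v_i = q/n_i, so the layer transit time is t_i = b_i·n_i / q:
  layer 1 (karst limestone): t_1 = 6.65 × 0.13 / 0.02956 = 29.25 d
  layer 2 (silt): t_2 = 8.23 × 0.17 / 0.02956 = 47.33 d
  layer 3 (coarse sand): t_3 = 13.0 × 0.22 / 0.02956 = 96.75 d
  layer 4 (weathered basalt): t_4 = 10.3 × 0.14 / 0.02956 = 48.78 d
Total t = Σ t_i = 222.1 days.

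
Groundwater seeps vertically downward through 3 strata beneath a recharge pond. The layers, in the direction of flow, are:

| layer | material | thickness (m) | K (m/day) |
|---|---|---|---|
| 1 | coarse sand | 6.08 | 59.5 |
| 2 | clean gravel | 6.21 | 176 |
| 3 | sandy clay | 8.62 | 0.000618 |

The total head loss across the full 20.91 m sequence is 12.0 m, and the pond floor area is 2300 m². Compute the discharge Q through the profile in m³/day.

1.98

Flow is perpendicular to layering, so the layers act in series and the equivalent K is the thickness-weighted harmonic mean.
Total thickness L = 6.08 + 6.21 + 8.62 = 20.91 m.
Σ(b_i/K_i) = 6.08/59.5 + 6.21/176 + 8.62/0.000618 = 13948 d.
K_eq = L / Σ(b_i/K_i) = 20.91 / 13948 = 0.001499 m/day.
Q = K_eq · A · (Δh/L) = 0.001499 × 2300 × (12.0/20.91) = 1.979 m³/day.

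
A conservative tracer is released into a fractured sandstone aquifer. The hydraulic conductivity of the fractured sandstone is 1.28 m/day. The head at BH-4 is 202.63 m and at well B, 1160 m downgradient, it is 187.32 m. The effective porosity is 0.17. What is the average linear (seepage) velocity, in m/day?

0.0994

Hydraulic gradient i = (202.63 − 187.32) / 1160 = 15.31 / 1160 = 0.01320.
Darcy flux q = K · i = 1.280 × 0.01320 = 0.01689 m/day.
Seepage velocity v = q / n_e = 0.01689 / 0.17 = 0.09938 m/day.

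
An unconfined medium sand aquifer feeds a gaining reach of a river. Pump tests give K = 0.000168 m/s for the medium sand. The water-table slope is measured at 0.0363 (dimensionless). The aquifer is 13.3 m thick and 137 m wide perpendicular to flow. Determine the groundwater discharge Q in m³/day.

Convert K: 0.000168 m/s × 86400 = 14.52 m/day.
Cross-sectional area A = 137 × 13.3 = 1822 m².
Hydraulic gradient i = 0.0363.
Darcy's law: Q = K · A · i = 14.52 × 1822 × 0.03630 = 960.1 m³/day.

960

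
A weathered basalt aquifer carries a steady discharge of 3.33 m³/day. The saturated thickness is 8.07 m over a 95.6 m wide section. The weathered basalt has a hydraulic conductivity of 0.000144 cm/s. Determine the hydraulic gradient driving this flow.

0.0347

Convert K: 0.000144 cm/s × 864 = 0.1244 m/day.
Cross-sectional area A = 95.6 × 8.07 = 771.5 m².
From Q = K·A·i, i = Q / (K·A) = 3.33 / (0.1244 × 771.5) = 0.03469.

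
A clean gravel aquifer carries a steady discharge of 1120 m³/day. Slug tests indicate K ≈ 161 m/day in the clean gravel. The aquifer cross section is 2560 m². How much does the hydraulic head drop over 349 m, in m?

From Q = K·A·i, i = Q / (K·A) = 1120 / (161.0 × 2560) = 0.002717.
Head loss Δh = i · L = 0.002717 × 349 = 0.9484 m.

0.948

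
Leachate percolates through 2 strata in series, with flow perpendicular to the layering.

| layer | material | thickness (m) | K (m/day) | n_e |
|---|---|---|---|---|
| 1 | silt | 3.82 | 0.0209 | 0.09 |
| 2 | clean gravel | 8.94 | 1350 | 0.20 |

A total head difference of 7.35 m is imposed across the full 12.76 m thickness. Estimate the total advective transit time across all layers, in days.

53.0

With flow normal to the layers, continuity requires the same specific discharge q through every layer.
Σ(b_i/K_i) = 3.82/0.0209 + 8.94/1350 = 182.8 d.
q = Δh / Σ(b_i/K_i) = 7.35 / 182.8 = 0.04021 m/day.
In each layer the seepage velocity is v_i = q/n_i, so the layer transit time is t_i = b_i·n_i / q:
  layer 1 (silt): t_1 = 3.82 × 0.09 / 0.04021 = 8.550 d
  layer 2 (clean gravel): t_2 = 8.94 × 0.20 / 0.04021 = 44.46 d
Total t = Σ t_i = 53.01 days.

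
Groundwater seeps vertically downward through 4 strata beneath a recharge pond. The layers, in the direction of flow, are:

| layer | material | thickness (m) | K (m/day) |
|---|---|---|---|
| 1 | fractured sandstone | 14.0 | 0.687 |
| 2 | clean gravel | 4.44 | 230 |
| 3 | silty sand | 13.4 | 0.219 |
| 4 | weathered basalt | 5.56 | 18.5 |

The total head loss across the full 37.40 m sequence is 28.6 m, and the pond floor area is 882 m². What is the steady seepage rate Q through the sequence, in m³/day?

308

Flow is perpendicular to layering, so the layers act in series and the equivalent K is the thickness-weighted harmonic mean.
Total thickness L = 14.0 + 4.44 + 13.4 + 5.56 = 37.40 m.
Σ(b_i/K_i) = 14.0/0.687 + 4.44/230 + 13.4/0.219 + 5.56/18.5 = 81.89 d.
K_eq = L / Σ(b_i/K_i) = 37.40 / 81.89 = 0.4567 m/day.
Q = K_eq · A · (Δh/L) = 0.4567 × 882 × (28.6/37.40) = 308.1 m³/day.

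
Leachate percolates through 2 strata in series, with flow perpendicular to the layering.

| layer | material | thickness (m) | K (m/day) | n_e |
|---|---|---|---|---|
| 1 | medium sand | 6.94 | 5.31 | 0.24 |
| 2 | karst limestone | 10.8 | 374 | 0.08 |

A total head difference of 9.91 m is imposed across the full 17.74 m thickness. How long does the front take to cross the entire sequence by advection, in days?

With flow normal to the layers, continuity requires the same specific discharge q through every layer.
Σ(b_i/K_i) = 6.94/5.31 + 10.8/374 = 1.336 d.
q = Δh / Σ(b_i/K_i) = 9.91 / 1.336 = 7.419 m/day.
In each layer the seepage velocity is v_i = q/n_i, so the layer transit time is t_i = b_i·n_i / q:
  layer 1 (medium sand): t_1 = 6.94 × 0.24 / 7.419 = 0.2245 d
  layer 2 (karst limestone): t_2 = 10.8 × 0.08 / 7.419 = 0.1165 d
Total t = Σ t_i = 0.3410 days.

0.341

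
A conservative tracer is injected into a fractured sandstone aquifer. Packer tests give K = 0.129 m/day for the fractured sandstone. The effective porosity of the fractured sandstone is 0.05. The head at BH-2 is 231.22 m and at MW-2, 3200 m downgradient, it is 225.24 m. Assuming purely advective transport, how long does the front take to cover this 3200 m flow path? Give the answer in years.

Hydraulic gradient i = (231.22 − 225.24) / 3200 = 5.98 / 3200 = 0.001869.
Darcy flux q = K · i = 0.1290 × 0.001869 = 0.0002411 m/day.
Seepage velocity v = q / n_e = 0.0002411 / 0.05 = 0.004821 m/day.
Travel time t = L / v = 3200 / 0.004821 = 6.637e+05 days = 1817 years.

1820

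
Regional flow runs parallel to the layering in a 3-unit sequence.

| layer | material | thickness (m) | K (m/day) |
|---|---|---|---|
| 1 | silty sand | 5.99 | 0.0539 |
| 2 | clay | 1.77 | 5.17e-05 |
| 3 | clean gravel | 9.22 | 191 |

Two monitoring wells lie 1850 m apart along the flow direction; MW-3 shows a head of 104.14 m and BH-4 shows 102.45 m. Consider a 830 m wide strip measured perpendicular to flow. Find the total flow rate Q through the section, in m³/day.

Flow is parallel to layering, so each bed carries its own Darcy discharge and the transmissivities add.
Σ(K_i·b_i) = 0.0539×5.99 + 5.17e-05×1.77 + 191×9.22 = 1761 m²/day.
Hydraulic gradient i = (104.14 − 102.45) / 1850 = 1.69 / 1850 = 0.0009135.
Q = Σ(K_i·b_i) · W · i = 1761 × 830 × 0.0009135 = 1335 m³/day.

1340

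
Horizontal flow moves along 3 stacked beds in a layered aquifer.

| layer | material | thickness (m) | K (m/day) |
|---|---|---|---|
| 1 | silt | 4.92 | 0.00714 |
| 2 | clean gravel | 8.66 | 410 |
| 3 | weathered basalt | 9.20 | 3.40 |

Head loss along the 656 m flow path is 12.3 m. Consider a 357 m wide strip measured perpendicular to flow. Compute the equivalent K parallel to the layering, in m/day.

Flow is parallel to layering, so each bed carries its own Darcy discharge and the transmissivities add.
Σ(K_i·b_i) = 0.00714×4.92 + 410×8.66 + 3.40×9.20 = 3582 m²/day.
Total thickness b = 22.78 m, so K_eq = Σ(K_i·b_i)/b = 157.2 m/day.

157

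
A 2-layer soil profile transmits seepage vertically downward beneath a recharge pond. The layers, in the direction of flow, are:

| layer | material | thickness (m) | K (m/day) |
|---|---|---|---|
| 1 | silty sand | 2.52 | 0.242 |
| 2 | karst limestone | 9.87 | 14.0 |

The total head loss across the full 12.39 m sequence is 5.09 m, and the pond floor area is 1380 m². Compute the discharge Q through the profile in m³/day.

632

Flow is perpendicular to layering, so the layers act in series and the equivalent K is the thickness-weighted harmonic mean.
Total thickness L = 2.52 + 9.87 = 12.39 m.
Σ(b_i/K_i) = 2.52/0.242 + 9.87/14.0 = 11.12 d.
K_eq = L / Σ(b_i/K_i) = 12.39 / 11.12 = 1.114 m/day.
Q = K_eq · A · (Δh/L) = 1.114 × 1380 × (5.09/12.39) = 631.8 m³/day.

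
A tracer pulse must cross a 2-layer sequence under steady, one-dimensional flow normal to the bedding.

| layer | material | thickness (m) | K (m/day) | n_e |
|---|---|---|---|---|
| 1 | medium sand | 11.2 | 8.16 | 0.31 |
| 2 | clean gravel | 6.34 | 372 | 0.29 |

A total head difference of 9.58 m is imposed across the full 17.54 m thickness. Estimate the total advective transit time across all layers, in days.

0.770

With flow normal to the layers, continuity requires the same specific discharge q through every layer.
Σ(b_i/K_i) = 11.2/8.16 + 6.34/372 = 1.390 d.
q = Δh / Σ(b_i/K_i) = 9.58 / 1.390 = 6.894 m/day.
In each layer the seepage velocity is v_i = q/n_i, so the layer transit time is t_i = b_i·n_i / q:
  layer 1 (medium sand): t_1 = 11.2 × 0.31 / 6.894 = 0.5036 d
  layer 2 (clean gravel): t_2 = 6.34 × 0.29 / 6.894 = 0.2667 d
Total t = Σ t_i = 0.7703 days.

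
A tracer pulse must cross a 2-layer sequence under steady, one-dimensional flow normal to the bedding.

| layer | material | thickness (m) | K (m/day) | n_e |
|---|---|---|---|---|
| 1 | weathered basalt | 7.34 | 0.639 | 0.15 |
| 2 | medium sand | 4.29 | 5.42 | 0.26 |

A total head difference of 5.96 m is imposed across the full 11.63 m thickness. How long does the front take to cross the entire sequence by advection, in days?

With flow normal to the layers, continuity requires the same specific discharge q through every layer.
Σ(b_i/K_i) = 7.34/0.639 + 4.29/5.42 = 12.28 d.
q = Δh / Σ(b_i/K_i) = 5.96 / 12.28 = 0.4854 m/day.
In each layer the seepage velocity is v_i = q/n_i, so the layer transit time is t_i = b_i·n_i / q:
  layer 1 (weathered basalt): t_1 = 7.34 × 0.15 / 0.4854 = 2.268 d
  layer 2 (medium sand): t_2 = 4.29 × 0.26 / 0.4854 = 2.298 d
Total t = Σ t_i = 4.566 days.

4.57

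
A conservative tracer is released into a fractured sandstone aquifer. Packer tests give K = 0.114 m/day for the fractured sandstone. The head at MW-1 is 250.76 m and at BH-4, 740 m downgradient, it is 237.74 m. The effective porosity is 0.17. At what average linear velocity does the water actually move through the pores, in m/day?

0.0118

Hydraulic gradient i = (250.76 − 237.74) / 740 = 13.02 / 740 = 0.01759.
Darcy flux q = K · i = 0.1140 × 0.01759 = 0.002006 m/day.
Seepage velocity v = q / n_e = 0.002006 / 0.17 = 0.01180 m/day.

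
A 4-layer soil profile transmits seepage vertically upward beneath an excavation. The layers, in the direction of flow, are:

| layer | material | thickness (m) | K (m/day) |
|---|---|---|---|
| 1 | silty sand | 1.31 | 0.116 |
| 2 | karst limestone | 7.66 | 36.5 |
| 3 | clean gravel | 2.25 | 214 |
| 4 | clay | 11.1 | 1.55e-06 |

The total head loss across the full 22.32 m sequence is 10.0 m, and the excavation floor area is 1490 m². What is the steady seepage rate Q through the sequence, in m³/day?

Flow is perpendicular to layering, so the layers act in series and the equivalent K is the thickness-weighted harmonic mean.
Total thickness L = 1.31 + 7.66 + 2.25 + 11.1 = 22.32 m.
Σ(b_i/K_i) = 1.31/0.116 + 7.66/36.5 + 2.25/214 + 11.1/1.55e-06 = 7.161e+06 d.
K_eq = L / Σ(b_i/K_i) = 22.32 / 7.161e+06 = 3.117e-06 m/day.
Q = K_eq · A · (Δh/L) = 3.117e-06 × 1490 × (10.0/22.32) = 0.002081 m³/day.

0.00208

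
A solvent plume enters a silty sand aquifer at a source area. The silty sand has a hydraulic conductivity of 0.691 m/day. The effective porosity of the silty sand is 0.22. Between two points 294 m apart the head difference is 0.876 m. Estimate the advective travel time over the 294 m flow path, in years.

Hydraulic gradient i = Δh / L = 0.876 / 294 = 0.002980.
Darcy flux q = K · i = 0.6910 × 0.002980 = 0.002059 m/day.
Seepage velocity v = q / n_e = 0.002059 / 0.22 = 0.009359 m/day.
Travel time t = L / v = 294 / 0.009359 = 31415 days = 86.01 years.

86.0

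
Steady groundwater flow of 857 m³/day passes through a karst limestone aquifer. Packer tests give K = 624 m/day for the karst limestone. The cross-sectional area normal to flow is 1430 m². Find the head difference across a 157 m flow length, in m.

From Q = K·A·i, i = Q / (K·A) = 857 / (624.0 × 1430) = 0.0009604.
Head loss Δh = i · L = 0.0009604 × 157 = 0.1508 m.

0.151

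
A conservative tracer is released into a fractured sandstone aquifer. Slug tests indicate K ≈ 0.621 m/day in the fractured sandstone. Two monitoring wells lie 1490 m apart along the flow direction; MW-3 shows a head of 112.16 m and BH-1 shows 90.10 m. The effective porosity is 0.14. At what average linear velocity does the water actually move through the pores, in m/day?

Hydraulic gradient i = (112.16 − 90.10) / 1490 = 22.06 / 1490 = 0.01481.
Darcy flux q = K · i = 0.6210 × 0.01481 = 0.009194 m/day.
Seepage velocity v = q / n_e = 0.009194 / 0.14 = 0.06567 m/day.

0.0657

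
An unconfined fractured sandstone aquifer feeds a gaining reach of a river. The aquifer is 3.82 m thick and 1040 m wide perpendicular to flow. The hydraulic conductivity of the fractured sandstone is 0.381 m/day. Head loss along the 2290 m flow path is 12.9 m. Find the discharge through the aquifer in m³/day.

8.53

Cross-sectional area A = 1040 × 3.82 = 3973 m².
Hydraulic gradient i = Δh / L = 12.9 / 2290 = 0.005633.
Darcy's law: Q = K · A · i = 0.3810 × 3973 × 0.005633 = 8.527 m³/day.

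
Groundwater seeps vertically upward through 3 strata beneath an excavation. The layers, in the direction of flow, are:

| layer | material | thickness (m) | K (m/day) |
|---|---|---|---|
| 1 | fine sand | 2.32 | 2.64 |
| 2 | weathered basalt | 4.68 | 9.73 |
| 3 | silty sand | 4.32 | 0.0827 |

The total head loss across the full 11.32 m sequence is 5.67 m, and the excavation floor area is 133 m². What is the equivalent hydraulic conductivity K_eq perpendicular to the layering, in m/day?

Flow is perpendicular to layering, so the layers act in series and the equivalent K is the thickness-weighted harmonic mean.
Total thickness L = 2.32 + 4.68 + 4.32 = 11.32 m.
Σ(b_i/K_i) = 2.32/2.64 + 4.68/9.73 + 4.32/0.0827 = 53.60 d.
K_eq = L / Σ(b_i/K_i) = 11.32 / 53.60 = 0.2112 m/day.

0.211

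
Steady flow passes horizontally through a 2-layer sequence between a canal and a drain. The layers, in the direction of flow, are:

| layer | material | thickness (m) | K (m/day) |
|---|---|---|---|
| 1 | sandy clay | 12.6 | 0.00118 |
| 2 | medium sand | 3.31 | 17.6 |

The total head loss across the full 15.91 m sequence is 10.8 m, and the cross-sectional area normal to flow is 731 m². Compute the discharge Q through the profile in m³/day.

Flow is perpendicular to layering, so the layers act in series and the equivalent K is the thickness-weighted harmonic mean.
Total thickness L = 12.6 + 3.31 = 15.91 m.
Σ(b_i/K_i) = 12.6/0.00118 + 3.31/17.6 = 10678 d.
K_eq = L / Σ(b_i/K_i) = 15.91 / 10678 = 0.001490 m/day.
Q = K_eq · A · (Δh/L) = 0.001490 × 731 × (10.8/15.91) = 0.7393 m³/day.

0.739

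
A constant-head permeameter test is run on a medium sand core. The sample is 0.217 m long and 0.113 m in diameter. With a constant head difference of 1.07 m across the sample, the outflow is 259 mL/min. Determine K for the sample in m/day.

Cross-sectional area A = π·(d/2)² = π × (0.113/2)² = 0.01003 m².
Convert discharge: 259 mL/min = 4.317e-06 m³/s.
Darcy's law rearranged: K = Q·L / (A·Δh) = 4.317e-06 × 0.217 / (0.01003 × 1.07) = 8.729e-05 m/s = 7.542 m/day.

7.54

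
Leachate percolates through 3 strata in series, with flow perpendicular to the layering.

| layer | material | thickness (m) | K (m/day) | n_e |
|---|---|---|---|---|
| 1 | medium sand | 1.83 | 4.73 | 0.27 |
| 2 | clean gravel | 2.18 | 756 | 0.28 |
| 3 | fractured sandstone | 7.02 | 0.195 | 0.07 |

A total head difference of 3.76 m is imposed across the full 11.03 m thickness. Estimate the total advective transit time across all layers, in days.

15.4

With flow normal to the layers, continuity requires the same specific discharge q through every layer.
Σ(b_i/K_i) = 1.83/4.73 + 2.18/756 + 7.02/0.195 = 36.39 d.
q = Δh / Σ(b_i/K_i) = 3.76 / 36.39 = 0.1033 m/day.
In each layer the seepage velocity is v_i = q/n_i, so the layer transit time is t_i = b_i·n_i / q:
  layer 1 (medium sand): t_1 = 1.83 × 0.27 / 0.1033 = 4.782 d
  layer 2 (clean gravel): t_2 = 2.18 × 0.28 / 0.1033 = 5.908 d
  layer 3 (fractured sandstone): t_3 = 7.02 × 0.07 / 0.1033 = 4.756 d
Total t = Σ t_i = 15.45 days.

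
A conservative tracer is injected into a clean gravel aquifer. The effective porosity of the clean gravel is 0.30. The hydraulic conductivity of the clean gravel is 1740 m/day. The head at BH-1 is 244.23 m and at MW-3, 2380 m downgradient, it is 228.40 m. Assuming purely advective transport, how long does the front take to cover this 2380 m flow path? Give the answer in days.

61.7

Hydraulic gradient i = (244.23 − 228.40) / 2380 = 15.83 / 2380 = 0.006651.
Darcy flux q = K · i = 1740 × 0.006651 = 11.57 m/day.
Seepage velocity v = q / n_e = 11.57 / 0.30 = 38.58 m/day.
Travel time t = L / v = 2380 / 38.58 = 61.69 days.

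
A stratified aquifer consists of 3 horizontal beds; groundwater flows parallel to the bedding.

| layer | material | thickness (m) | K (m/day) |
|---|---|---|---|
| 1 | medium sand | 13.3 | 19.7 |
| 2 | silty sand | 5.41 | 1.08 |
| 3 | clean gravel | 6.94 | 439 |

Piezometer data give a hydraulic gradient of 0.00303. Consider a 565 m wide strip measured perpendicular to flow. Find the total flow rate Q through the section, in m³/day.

5670

Flow is parallel to layering, so each bed carries its own Darcy discharge and the transmissivities add.
Σ(K_i·b_i) = 19.7×13.3 + 1.08×5.41 + 439×6.94 = 3315 m²/day.
Hydraulic gradient i = 0.00303.
Q = Σ(K_i·b_i) · W · i = 3315 × 565 × 0.003030 = 5674 m³/day.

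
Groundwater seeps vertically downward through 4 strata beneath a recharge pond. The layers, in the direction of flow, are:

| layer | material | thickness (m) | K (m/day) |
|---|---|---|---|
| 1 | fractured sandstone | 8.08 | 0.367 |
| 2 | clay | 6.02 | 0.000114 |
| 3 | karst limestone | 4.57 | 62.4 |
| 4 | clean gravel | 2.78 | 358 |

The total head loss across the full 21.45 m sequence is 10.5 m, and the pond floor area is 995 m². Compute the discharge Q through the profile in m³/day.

0.198

Flow is perpendicular to layering, so the layers act in series and the equivalent K is the thickness-weighted harmonic mean.
Total thickness L = 8.08 + 6.02 + 4.57 + 2.78 = 21.45 m.
Σ(b_i/K_i) = 8.08/0.367 + 6.02/0.000114 + 4.57/62.4 + 2.78/358 = 52829 d.
K_eq = L / Σ(b_i/K_i) = 21.45 / 52829 = 0.0004060 m/day.
Q = K_eq · A · (Δh/L) = 0.0004060 × 995 × (10.5/21.45) = 0.1978 m³/day.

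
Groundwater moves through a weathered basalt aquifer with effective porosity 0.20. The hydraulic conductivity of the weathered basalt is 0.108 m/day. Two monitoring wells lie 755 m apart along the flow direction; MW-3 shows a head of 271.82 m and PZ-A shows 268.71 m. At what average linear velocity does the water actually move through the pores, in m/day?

0.00222

Hydraulic gradient i = (271.82 − 268.71) / 755 = 3.11 / 755 = 0.004119.
Darcy flux q = K · i = 0.1080 × 0.004119 = 0.0004449 m/day.
Seepage velocity v = q / n_e = 0.0004449 / 0.20 = 0.002224 m/day.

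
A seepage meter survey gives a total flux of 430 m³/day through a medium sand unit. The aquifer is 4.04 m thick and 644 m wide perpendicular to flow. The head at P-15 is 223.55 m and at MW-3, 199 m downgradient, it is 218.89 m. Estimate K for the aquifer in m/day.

7.06

Cross-sectional area A = 644 × 4.04 = 2602 m².
Hydraulic gradient i = (223.55 − 218.89) / 199 = 4.66 / 199 = 0.02342.
From Q = K·A·i, K = Q / (A·i) = 430 / (2602 × 0.02342) = 7.058 m/day.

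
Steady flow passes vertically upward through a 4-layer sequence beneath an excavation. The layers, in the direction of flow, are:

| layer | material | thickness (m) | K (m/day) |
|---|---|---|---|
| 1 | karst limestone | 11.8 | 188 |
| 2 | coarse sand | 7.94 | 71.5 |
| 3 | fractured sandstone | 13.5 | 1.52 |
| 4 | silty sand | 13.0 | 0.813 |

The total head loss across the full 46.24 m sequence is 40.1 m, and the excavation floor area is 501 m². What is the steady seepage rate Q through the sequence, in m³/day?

Flow is perpendicular to layering, so the layers act in series and the equivalent K is the thickness-weighted harmonic mean.
Total thickness L = 11.8 + 7.94 + 13.5 + 13.0 = 46.24 m.
Σ(b_i/K_i) = 11.8/188 + 7.94/71.5 + 13.5/1.52 + 13.0/0.813 = 25.05 d.
K_eq = L / Σ(b_i/K_i) = 46.24 / 25.05 = 1.846 m/day.
Q = K_eq · A · (Δh/L) = 1.846 × 501 × (40.1/46.24) = 802.1 m³/day.

802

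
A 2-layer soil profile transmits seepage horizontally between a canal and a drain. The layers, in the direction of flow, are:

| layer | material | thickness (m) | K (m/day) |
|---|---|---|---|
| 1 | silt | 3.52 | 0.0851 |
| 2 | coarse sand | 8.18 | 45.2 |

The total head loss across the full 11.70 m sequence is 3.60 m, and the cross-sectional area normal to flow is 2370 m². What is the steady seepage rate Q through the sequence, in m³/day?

Flow is perpendicular to layering, so the layers act in series and the equivalent K is the thickness-weighted harmonic mean.
Total thickness L = 3.52 + 8.18 = 11.70 m.
Σ(b_i/K_i) = 3.52/0.0851 + 8.18/45.2 = 41.54 d.
K_eq = L / Σ(b_i/K_i) = 11.70 / 41.54 = 0.2816 m/day.
Q = K_eq · A · (Δh/L) = 0.2816 × 2370 × (3.60/11.70) = 205.4 m³/day.

205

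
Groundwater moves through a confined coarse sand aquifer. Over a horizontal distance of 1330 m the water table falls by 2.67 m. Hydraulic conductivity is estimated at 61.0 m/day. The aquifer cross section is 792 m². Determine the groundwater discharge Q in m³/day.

Hydraulic gradient i = Δh / L = 2.67 / 1330 = 0.002008.
Darcy's law: Q = K · A · i = 61.00 × 792.0 × 0.002008 = 96.99 m³/day.

97.0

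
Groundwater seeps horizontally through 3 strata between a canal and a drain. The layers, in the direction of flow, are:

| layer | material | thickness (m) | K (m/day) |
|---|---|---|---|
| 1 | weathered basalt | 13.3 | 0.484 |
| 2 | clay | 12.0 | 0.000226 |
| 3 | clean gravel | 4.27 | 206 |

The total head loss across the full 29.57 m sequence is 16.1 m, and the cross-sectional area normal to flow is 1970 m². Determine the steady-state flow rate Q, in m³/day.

Flow is perpendicular to layering, so the layers act in series and the equivalent K is the thickness-weighted harmonic mean.
Total thickness L = 13.3 + 12.0 + 4.27 = 29.57 m.
Σ(b_i/K_i) = 13.3/0.484 + 12.0/0.000226 + 4.27/206 = 53125 d.
K_eq = L / Σ(b_i/K_i) = 29.57 / 53125 = 0.0005566 m/day.
Q = K_eq · A · (Δh/L) = 0.0005566 × 1970 × (16.1/29.57) = 0.5970 m³/day.

0.597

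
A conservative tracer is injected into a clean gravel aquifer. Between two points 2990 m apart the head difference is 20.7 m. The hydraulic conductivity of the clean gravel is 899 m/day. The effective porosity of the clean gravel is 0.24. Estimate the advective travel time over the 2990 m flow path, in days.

Hydraulic gradient i = Δh / L = 20.7 / 2990 = 0.006923.
Darcy flux q = K · i = 899.0 × 0.006923 = 6.224 m/day.
Seepage velocity v = q / n_e = 6.224 / 0.24 = 25.93 m/day.
Travel time t = L / v = 2990 / 25.93 = 115.3 days.

115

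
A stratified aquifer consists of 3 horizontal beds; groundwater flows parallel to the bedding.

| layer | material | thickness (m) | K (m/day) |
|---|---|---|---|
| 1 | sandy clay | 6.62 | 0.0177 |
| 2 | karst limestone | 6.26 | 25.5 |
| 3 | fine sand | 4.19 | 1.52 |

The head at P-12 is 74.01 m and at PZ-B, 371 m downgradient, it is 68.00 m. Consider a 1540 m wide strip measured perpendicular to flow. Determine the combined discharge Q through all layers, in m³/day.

4140

Flow is parallel to layering, so each bed carries its own Darcy discharge and the transmissivities add.
Σ(K_i·b_i) = 0.0177×6.62 + 25.5×6.26 + 1.52×4.19 = 166.1 m²/day.
Hydraulic gradient i = (74.01 − 68.00) / 371 = 6.01 / 371 = 0.01620.
Q = Σ(K_i·b_i) · W · i = 166.1 × 1540 × 0.01620 = 4144 m³/day.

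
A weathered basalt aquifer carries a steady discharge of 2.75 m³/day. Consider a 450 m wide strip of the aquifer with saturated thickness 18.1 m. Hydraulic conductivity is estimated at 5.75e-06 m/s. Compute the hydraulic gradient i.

0.000680

Convert K: 5.75e-06 m/s × 86400 = 0.4968 m/day.
Cross-sectional area A = 450 × 18.1 = 8145 m².
From Q = K·A·i, i = Q / (K·A) = 2.75 / (0.4968 × 8145) = 0.0006796.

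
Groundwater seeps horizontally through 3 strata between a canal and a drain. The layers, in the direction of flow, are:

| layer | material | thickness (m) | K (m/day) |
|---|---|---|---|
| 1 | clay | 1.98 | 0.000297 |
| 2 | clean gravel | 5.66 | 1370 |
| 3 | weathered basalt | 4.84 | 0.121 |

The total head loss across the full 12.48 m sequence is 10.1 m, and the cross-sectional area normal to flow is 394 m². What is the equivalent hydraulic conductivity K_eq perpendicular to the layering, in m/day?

Flow is perpendicular to layering, so the layers act in series and the equivalent K is the thickness-weighted harmonic mean.
Total thickness L = 1.98 + 5.66 + 4.84 = 12.48 m.
Σ(b_i/K_i) = 1.98/0.000297 + 5.66/1370 + 4.84/0.121 = 6707 d.
K_eq = L / Σ(b_i/K_i) = 12.48 / 6707 = 0.001861 m/day.

0.00186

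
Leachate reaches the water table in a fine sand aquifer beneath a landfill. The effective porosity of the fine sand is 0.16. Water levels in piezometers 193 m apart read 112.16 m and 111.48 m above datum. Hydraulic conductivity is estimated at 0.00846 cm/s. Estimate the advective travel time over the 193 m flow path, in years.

3.28

Convert K: 0.00846 cm/s × 864 = 7.309 m/day.
Hydraulic gradient i = (112.16 − 111.48) / 193 = 0.68 / 193 = 0.003523.
Darcy flux q = K · i = 7.309 × 0.003523 = 0.02575 m/day.
Seepage velocity v = q / n_e = 0.02575 / 0.16 = 0.1610 m/day.
Travel time t = L / v = 193 / 0.1610 = 1199 days = 3.283 years.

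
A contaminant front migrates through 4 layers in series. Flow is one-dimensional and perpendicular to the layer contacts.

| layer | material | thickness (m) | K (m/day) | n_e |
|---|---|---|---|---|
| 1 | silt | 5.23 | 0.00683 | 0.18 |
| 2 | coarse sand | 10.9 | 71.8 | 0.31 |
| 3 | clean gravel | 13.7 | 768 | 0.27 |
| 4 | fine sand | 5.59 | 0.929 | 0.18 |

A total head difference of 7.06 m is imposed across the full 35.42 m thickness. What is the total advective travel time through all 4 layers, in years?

With flow normal to the layers, continuity requires the same specific discharge q through every layer.
Σ(b_i/K_i) = 5.23/0.00683 + 10.9/71.8 + 13.7/768 + 5.59/0.929 = 771.9 d.
q = Δh / Σ(b_i/K_i) = 7.06 / 771.9 = 0.009146 m/day.
In each layer the seepage velocity is v_i = q/n_i, so the layer transit time is t_i = b_i·n_i / q:
  layer 1 (silt): t_1 = 5.23 × 0.18 / 0.009146 = 102.9 d
  layer 2 (coarse sand): t_2 = 10.9 × 0.31 / 0.009146 = 369.5 d
  layer 3 (clean gravel): t_3 = 13.7 × 0.27 / 0.009146 = 404.4 d
  layer 4 (fine sand): t_4 = 5.59 × 0.18 / 0.009146 = 110.0 d
Total t = Σ t_i = 986.8 days = 2.702 years.

2.70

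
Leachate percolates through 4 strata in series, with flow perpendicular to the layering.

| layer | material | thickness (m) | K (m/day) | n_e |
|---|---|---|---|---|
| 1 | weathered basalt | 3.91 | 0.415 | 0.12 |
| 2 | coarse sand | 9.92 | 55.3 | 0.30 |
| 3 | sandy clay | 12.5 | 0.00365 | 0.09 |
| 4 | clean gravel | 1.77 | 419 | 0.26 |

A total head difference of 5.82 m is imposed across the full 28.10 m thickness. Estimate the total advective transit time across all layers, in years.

8.13

With flow normal to the layers, continuity requires the same specific discharge q through every layer.
Σ(b_i/K_i) = 3.91/0.415 + 9.92/55.3 + 12.5/0.00365 + 1.77/419 = 3434 d.
q = Δh / Σ(b_i/K_i) = 5.82 / 3434 = 0.001695 m/day.
In each layer the seepage velocity is v_i = q/n_i, so the layer transit time is t_i = b_i·n_i / q:
  layer 1 (weathered basalt): t_1 = 3.91 × 0.12 / 0.001695 = 276.9 d
  layer 2 (coarse sand): t_2 = 9.92 × 0.30 / 0.001695 = 1756 d
  layer 3 (sandy clay): t_3 = 12.5 × 0.09 / 0.001695 = 663.8 d
  layer 4 (clean gravel): t_4 = 1.77 × 0.26 / 0.001695 = 271.6 d
Total t = Σ t_i = 2968 days = 8.127 years.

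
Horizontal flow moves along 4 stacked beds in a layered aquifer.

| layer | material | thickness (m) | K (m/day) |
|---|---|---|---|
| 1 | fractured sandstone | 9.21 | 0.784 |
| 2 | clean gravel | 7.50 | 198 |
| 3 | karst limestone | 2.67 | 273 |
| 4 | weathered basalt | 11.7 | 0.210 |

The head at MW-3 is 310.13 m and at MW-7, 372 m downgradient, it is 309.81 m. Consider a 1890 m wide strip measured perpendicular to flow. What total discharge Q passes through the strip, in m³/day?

Flow is parallel to layering, so each bed carries its own Darcy discharge and the transmissivities add.
Σ(K_i·b_i) = 0.784×9.21 + 198×7.50 + 273×2.67 + 0.210×11.7 = 2224 m²/day.
Hydraulic gradient i = (310.13 − 309.81) / 372 = 0.32 / 372 = 0.0008602.
Q = Σ(K_i·b_i) · W · i = 2224 × 1890 × 0.0008602 = 3615 m³/day.

3620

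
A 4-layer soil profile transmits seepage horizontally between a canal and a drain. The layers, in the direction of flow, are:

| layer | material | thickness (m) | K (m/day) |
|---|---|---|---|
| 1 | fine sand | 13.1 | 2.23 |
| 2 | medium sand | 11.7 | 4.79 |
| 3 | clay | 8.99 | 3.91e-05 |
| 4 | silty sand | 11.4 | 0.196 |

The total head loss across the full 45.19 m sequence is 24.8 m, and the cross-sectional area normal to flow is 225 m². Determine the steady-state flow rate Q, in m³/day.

Flow is perpendicular to layering, so the layers act in series and the equivalent K is the thickness-weighted harmonic mean.
Total thickness L = 13.1 + 11.7 + 8.99 + 11.4 = 45.19 m.
Σ(b_i/K_i) = 13.1/2.23 + 11.7/4.79 + 8.99/3.91e-05 + 11.4/0.196 = 2.300e+05 d.
K_eq = L / Σ(b_i/K_i) = 45.19 / 2.300e+05 = 0.0001965 m/day.
Q = K_eq · A · (Δh/L) = 0.0001965 × 225 × (24.8/45.19) = 0.02426 m³/day.

0.0243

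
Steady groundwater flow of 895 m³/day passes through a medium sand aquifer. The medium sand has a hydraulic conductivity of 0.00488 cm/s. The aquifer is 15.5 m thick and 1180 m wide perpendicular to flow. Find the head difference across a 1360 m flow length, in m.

15.8

Convert K: 0.00488 cm/s × 864 = 4.216 m/day.
Cross-sectional area A = 1180 × 15.5 = 18290 m².
From Q = K·A·i, i = Q / (K·A) = 895 / (4.216 × 18290) = 0.01161.
Head loss Δh = i · L = 0.01161 × 1360 = 15.78 m.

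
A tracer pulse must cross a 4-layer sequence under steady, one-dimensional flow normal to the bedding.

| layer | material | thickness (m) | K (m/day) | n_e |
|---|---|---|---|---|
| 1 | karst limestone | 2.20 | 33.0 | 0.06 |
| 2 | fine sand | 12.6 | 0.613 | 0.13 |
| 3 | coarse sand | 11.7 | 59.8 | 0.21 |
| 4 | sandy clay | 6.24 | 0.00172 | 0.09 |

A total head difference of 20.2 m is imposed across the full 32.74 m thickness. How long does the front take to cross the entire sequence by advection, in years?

With flow normal to the layers, continuity requires the same specific discharge q through every layer.
Σ(b_i/K_i) = 2.20/33.0 + 12.6/0.613 + 11.7/59.8 + 6.24/0.00172 = 3649 d.
q = Δh / Σ(b_i/K_i) = 20.2 / 3649 = 0.005536 m/day.
In each layer the seepage velocity is v_i = q/n_i, so the layer transit time is t_i = b_i·n_i / q:
  layer 1 (karst limestone): t_1 = 2.20 × 0.06 / 0.005536 = 23.84 d
  layer 2 (fine sand): t_2 = 12.6 × 0.13 / 0.005536 = 295.9 d
  layer 3 (coarse sand): t_3 = 11.7 × 0.21 / 0.005536 = 443.8 d
  layer 4 (sandy clay): t_4 = 6.24 × 0.09 / 0.005536 = 101.4 d
Total t = Σ t_i = 865.0 days = 2.368 years.

2.37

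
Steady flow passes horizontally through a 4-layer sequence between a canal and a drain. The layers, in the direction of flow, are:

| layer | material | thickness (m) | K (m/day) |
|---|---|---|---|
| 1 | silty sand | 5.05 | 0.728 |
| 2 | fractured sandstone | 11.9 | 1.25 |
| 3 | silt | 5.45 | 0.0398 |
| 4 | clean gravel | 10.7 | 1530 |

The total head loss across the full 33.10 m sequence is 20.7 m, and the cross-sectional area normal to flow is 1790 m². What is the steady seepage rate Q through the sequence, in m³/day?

242

Flow is perpendicular to layering, so the layers act in series and the equivalent K is the thickness-weighted harmonic mean.
Total thickness L = 5.05 + 11.9 + 5.45 + 10.7 = 33.10 m.
Σ(b_i/K_i) = 5.05/0.728 + 11.9/1.25 + 5.45/0.0398 + 10.7/1530 = 153.4 d.
K_eq = L / Σ(b_i/K_i) = 33.10 / 153.4 = 0.2158 m/day.
Q = K_eq · A · (Δh/L) = 0.2158 × 1790 × (20.7/33.10) = 241.5 m³/day.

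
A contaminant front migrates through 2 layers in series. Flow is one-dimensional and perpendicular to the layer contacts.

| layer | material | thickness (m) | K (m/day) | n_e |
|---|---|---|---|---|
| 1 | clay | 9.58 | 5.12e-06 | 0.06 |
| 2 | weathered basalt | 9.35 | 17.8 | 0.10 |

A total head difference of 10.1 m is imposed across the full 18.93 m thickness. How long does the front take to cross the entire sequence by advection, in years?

With flow normal to the layers, continuity requires the same specific discharge q through every layer.
Σ(b_i/K_i) = 9.58/5.12e-06 + 9.35/17.8 = 1.871e+06 d.
q = Δh / Σ(b_i/K_i) = 10.1 / 1.871e+06 = 5.398e-06 m/day.
In each layer the seepage velocity is v_i = q/n_i, so the layer transit time is t_i = b_i·n_i / q:
  layer 1 (clay): t_1 = 9.58 × 0.06 / 5.398e-06 = 1.065e+05 d
  layer 2 (weathered basalt): t_2 = 9.35 × 0.10 / 5.398e-06 = 1.732e+05 d
Total t = Σ t_i = 2.797e+05 days = 765.8 years.

766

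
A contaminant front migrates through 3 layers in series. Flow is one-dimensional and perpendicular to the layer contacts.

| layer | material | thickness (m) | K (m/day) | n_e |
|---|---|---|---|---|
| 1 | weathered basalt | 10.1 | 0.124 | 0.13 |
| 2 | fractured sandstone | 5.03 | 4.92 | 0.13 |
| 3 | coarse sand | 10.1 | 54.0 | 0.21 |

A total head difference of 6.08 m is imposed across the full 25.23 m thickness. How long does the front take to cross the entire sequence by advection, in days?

55.6

With flow normal to the layers, continuity requires the same specific discharge q through every layer.
Σ(b_i/K_i) = 10.1/0.124 + 5.03/4.92 + 10.1/54.0 = 82.66 d.
q = Δh / Σ(b_i/K_i) = 6.08 / 82.66 = 0.07355 m/day.
In each layer the seepage velocity is v_i = q/n_i, so the layer transit time is t_i = b_i·n_i / q:
  layer 1 (weathered basalt): t_1 = 10.1 × 0.13 / 0.07355 = 17.85 d
  layer 2 (fractured sandstone): t_2 = 5.03 × 0.13 / 0.07355 = 8.890 d
  layer 3 (coarse sand): t_3 = 10.1 × 0.21 / 0.07355 = 28.84 d
Total t = Σ t_i = 55.58 days.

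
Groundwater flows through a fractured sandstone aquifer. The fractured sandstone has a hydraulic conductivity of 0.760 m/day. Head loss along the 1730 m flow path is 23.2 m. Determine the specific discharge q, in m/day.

Hydraulic gradient i = Δh / L = 23.2 / 1730 = 0.01341.
Specific discharge q = K · i = 0.7600 × 0.01341 = 0.01019 m/day.

0.0102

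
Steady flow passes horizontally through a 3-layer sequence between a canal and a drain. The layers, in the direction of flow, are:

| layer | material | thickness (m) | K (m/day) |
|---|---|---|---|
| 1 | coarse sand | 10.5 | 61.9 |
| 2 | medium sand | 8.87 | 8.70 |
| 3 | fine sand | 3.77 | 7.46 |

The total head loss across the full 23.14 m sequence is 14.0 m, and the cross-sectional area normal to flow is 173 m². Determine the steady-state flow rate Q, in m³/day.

1430

Flow is perpendicular to layering, so the layers act in series and the equivalent K is the thickness-weighted harmonic mean.
Total thickness L = 10.5 + 8.87 + 3.77 = 23.14 m.
Σ(b_i/K_i) = 10.5/61.9 + 8.87/8.70 + 3.77/7.46 = 1.695 d.
K_eq = L / Σ(b_i/K_i) = 23.14 / 1.695 = 13.66 m/day.
Q = K_eq · A · (Δh/L) = 13.66 × 173 × (14.0/23.14) = 1429 m³/day.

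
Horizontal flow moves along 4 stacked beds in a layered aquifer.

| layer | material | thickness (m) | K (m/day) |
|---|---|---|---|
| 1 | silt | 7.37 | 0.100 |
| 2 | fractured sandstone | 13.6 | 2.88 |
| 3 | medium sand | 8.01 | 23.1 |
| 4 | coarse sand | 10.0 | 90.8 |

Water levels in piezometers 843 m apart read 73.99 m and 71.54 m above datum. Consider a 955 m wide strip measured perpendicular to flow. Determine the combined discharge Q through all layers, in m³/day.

3140

Flow is parallel to layering, so each bed carries its own Darcy discharge and the transmissivities add.
Σ(K_i·b_i) = 0.100×7.37 + 2.88×13.6 + 23.1×8.01 + 90.8×10.0 = 1133 m²/day.
Hydraulic gradient i = (73.99 − 71.54) / 843 = 2.45 / 843 = 0.002906.
Q = Σ(K_i·b_i) · W · i = 1133 × 955 × 0.002906 = 3144 m³/day.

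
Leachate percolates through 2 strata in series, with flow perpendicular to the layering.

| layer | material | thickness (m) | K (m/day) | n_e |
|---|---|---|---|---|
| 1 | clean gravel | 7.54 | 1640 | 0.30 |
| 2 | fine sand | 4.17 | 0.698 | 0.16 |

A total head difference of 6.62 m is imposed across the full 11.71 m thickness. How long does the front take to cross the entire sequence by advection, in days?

With flow normal to the layers, continuity requires the same specific discharge q through every layer.
Σ(b_i/K_i) = 7.54/1640 + 4.17/0.698 = 5.979 d.
q = Δh / Σ(b_i/K_i) = 6.62 / 5.979 = 1.107 m/day.
In each layer the seepage velocity is v_i = q/n_i, so the layer transit time is t_i = b_i·n_i / q:
  layer 1 (clean gravel): t_1 = 7.54 × 0.30 / 1.107 = 2.043 d
  layer 2 (fine sand): t_2 = 4.17 × 0.16 / 1.107 = 0.6026 d
Total t = Σ t_i = 2.645 days.

2.65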